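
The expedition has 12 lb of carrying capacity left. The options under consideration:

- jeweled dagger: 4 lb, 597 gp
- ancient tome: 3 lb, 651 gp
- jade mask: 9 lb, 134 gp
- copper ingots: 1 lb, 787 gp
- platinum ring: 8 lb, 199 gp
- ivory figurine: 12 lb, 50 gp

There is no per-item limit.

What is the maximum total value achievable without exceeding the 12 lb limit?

9444

The ratio ordering already packs tightly: 12×copper ingots, 12 lb, 9444.
That's the maximum — no swap from here does better than 9444.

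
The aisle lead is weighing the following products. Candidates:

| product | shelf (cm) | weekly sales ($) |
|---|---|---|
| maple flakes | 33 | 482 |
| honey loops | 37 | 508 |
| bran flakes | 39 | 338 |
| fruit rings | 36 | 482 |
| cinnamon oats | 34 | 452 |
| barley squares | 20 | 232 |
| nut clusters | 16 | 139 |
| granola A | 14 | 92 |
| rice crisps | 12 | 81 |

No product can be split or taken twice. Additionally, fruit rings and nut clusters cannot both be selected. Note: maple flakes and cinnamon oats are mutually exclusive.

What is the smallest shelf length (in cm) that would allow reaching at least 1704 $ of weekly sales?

126

Need the lightest bundle worth ≥ 1704.
maple flakes + honey loops + fruit rings + barley squares reaches 1704 using 126 cm.
Below 126 cm the best achievable stays under 1704.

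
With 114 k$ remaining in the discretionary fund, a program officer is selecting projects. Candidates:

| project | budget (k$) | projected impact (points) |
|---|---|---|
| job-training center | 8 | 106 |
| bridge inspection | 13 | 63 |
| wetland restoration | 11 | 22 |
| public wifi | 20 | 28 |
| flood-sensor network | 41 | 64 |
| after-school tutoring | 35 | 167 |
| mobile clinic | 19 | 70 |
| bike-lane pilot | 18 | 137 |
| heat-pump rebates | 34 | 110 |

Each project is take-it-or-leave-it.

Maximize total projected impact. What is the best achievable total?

Filling by ratio: job-training center + bridge inspection + wetland restoration + after-school tutoring + mobile clinic + bike-lane pilot for 565, with 10 k$ left unused.
The 24 k$ tied up in bridge inspection and wetland restoration is better spent on heat-pump rebates — total rises to 590 (114 k$).

590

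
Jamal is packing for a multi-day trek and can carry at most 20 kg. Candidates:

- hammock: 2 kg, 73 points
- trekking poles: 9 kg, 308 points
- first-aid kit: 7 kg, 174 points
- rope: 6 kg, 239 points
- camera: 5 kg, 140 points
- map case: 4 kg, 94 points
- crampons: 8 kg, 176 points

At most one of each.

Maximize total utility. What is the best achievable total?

By utility per kg: rope 39.83, hammock 36.50, trekking poles 34.22 lead.
Greedy by ratio would take hammock + trekking poles + rope: 17 kg used, total 620.
Replace hammock with camera: the trade gains 67 net, giving 687 at 20 kg.
Nothing else within 20 kg beats 687.

687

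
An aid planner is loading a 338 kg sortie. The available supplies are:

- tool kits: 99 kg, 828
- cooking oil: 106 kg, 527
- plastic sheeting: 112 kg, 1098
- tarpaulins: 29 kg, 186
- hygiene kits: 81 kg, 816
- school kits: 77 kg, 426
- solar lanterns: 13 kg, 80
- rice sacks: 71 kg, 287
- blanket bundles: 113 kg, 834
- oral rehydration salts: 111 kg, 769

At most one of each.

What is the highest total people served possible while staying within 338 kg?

Taking tool kits + plastic sheeting + tarpaulins + hygiene kits + solar lanterns: 334 kg used, 3008 in people served.
An exhaustive check of the 1024 subsets confirms 3008.

3008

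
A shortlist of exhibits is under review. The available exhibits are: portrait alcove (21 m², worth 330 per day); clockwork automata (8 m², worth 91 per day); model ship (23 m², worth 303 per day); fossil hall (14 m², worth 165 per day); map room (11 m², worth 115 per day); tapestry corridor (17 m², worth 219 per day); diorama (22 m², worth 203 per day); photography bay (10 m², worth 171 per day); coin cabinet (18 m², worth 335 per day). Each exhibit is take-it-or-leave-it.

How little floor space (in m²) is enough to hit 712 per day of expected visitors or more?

Need the lightest bundle worth ≥ 712.
Taking tapestry corridor + photography bay + coin cabinet gives 725 (≥ 712) for 45 m².
Any bundle with less than 45 m² falls short of 712.

45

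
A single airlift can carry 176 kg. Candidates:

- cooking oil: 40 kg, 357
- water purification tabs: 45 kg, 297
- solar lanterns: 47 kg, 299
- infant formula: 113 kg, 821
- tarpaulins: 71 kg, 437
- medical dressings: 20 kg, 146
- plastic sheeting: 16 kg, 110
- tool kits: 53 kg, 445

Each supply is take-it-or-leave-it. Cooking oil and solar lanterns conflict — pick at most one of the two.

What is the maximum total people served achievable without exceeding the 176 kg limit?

1355

Taking cooking oil + water purification tabs + medical dressings + plastic sheeting + tool kits: 174 kg used, 1355 in people served.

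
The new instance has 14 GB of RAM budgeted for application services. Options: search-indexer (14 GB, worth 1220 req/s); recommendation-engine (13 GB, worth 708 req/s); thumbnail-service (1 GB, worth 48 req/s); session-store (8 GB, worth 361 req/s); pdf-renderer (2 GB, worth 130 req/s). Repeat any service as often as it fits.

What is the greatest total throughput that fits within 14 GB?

1220

By throughput per GB: search-indexer 87.14, pdf-renderer 65.00, recommendation-engine 54.46 lead.
Search-indexer uses 14 of the 14 GB and totals 1220.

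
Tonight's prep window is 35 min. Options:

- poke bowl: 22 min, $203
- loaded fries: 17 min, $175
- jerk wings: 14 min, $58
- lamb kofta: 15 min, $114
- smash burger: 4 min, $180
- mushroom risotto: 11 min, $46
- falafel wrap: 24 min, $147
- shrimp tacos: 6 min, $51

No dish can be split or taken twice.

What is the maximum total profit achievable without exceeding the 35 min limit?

434

Density check — smash burger 45.00, loaded fries 10.29, poke bowl 9.23, shrimp tacos 8.50 are the best per min.
Taking the top-ratio dishes first gives loaded fries + smash burger + shrimp tacos for 406 (27 min).
Replace loaded fries with poke bowl: the trade gains 28 net, giving 434 at 32 min.
Every other selection either busts 35 min or fails to beat 434.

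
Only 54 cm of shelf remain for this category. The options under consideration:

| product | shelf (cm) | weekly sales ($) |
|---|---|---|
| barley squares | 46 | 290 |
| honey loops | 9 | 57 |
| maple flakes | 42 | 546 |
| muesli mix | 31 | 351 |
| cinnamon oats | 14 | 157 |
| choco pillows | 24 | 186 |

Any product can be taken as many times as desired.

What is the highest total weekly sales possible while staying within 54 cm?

603

By weekly sales per cm: maple flakes 13.00, muesli mix 11.32, cinnamon oats 11.21, choco pillows 7.75 lead.
Taking honey loops + maple flakes: 51 cm used, 603 in weekly sales.
Every other selection either busts 54 cm or fails to beat 603.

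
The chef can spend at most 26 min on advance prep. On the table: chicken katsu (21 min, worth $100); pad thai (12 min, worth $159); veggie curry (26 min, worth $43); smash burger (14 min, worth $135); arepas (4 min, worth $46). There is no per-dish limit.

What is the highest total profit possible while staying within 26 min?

318

Best packing: 2×pad thai — 24 min, 318 total.
That's the maximum — no swap from here does better than 318.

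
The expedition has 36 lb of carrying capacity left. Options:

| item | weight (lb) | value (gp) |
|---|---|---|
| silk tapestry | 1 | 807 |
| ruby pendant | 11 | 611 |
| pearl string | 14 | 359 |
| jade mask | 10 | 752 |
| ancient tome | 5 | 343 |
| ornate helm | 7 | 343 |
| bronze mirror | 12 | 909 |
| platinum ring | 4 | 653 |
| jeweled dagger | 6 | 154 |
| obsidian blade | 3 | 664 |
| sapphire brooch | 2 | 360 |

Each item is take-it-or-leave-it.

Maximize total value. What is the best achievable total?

4190

The ratio heuristic lands on silk tapestry + jade mask + bronze mirror + platinum ring + obsidian blade + sapphire brooch (4145) but leaves 4 lb idle.
Replace bronze mirror with ruby pendant + ancient tome: the trade gains 45 net, giving 4190 at 36 lb.
The closest alternative, silk tapestry + jade mask + bronze mirror + platinum ring + obsidian blade + sapphire brooch, reaches only 4145.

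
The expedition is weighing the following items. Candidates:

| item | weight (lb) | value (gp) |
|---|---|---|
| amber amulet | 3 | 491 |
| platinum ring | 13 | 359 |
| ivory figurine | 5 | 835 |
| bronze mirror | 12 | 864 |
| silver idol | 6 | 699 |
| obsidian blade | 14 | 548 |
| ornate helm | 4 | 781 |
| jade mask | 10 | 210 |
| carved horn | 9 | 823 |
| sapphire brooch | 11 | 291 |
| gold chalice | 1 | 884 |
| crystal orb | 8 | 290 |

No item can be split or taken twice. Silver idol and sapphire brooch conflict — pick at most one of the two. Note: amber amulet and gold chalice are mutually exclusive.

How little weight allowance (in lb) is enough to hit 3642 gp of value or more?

Minimise lb subject to total value ≥ 3642.
ivory figurine + silver idol + ornate helm + carved horn + gold chalice reaches 4022 using 25 lb.
No combination under 25 lb hits 3642.

25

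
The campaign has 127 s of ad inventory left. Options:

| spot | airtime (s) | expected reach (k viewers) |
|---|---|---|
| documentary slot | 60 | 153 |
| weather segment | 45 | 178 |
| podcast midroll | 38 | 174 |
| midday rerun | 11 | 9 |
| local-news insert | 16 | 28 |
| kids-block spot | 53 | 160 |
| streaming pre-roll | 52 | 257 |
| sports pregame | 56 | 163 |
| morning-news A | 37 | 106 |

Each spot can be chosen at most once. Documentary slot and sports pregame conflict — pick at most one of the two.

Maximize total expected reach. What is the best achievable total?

Taking podcast midroll + streaming pre-roll + morning-news A: 127 s used, 537 in expected reach.

537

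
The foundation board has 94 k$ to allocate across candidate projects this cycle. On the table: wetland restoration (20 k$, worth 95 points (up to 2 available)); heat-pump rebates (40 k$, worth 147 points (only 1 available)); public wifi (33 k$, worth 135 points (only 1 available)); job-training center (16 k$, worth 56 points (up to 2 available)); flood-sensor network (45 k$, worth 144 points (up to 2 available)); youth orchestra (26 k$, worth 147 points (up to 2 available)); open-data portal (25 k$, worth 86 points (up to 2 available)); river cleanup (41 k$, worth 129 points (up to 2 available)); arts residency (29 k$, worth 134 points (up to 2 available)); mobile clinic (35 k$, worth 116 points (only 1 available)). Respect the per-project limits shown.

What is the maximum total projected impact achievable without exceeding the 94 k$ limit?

484

Taking 2×wetland restoration + 2×youth orchestra: 92 k$ used, 484 in projected impact.
No other feasible combination exceeds 484.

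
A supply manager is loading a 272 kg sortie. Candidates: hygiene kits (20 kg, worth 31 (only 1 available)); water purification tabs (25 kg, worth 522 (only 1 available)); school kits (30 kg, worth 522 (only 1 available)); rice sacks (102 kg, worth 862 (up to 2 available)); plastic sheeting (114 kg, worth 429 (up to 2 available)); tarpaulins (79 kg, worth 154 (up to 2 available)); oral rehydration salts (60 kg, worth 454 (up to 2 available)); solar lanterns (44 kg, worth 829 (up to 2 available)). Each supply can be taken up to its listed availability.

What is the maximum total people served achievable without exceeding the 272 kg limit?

3610

The ratio heuristic lands on hygiene kits + water purification tabs + school kits + rice sacks + 2×solar lanterns (3595) but leaves 7 kg idle.
Dropping hygiene kits and rice sacks frees 122 kg; slotting in 2×oral rehydration salts (120 kg) lifts the total to 3610 at 263 kg.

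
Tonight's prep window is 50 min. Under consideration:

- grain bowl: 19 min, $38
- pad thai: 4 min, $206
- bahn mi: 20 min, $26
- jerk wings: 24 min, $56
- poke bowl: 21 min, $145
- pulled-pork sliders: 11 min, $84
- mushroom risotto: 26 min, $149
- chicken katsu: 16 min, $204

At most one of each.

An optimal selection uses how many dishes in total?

3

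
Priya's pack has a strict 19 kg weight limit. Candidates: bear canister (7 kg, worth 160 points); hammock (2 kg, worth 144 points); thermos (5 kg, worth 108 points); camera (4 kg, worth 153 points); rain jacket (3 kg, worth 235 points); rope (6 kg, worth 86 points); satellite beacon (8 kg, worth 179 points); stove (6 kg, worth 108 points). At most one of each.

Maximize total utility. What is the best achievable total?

711

Ranking by ratio (utility/kg): rain jacket 78.33, hammock 72.00, camera 38.25.
Filling by ratio: bear canister + hammock + camera + rain jacket for 692, with 3 kg left unused.
The 7 kg tied up in bear canister is better spent on satellite beacon — total rises to 711 (17 kg).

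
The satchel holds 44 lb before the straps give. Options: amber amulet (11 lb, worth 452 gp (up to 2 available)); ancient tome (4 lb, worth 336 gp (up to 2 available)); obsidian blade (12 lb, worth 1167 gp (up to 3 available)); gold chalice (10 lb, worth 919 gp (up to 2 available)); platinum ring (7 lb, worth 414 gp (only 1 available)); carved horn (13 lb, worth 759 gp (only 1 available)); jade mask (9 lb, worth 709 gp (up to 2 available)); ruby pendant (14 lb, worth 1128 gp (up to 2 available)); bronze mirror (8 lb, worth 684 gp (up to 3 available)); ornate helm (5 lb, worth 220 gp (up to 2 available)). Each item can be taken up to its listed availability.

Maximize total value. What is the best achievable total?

4185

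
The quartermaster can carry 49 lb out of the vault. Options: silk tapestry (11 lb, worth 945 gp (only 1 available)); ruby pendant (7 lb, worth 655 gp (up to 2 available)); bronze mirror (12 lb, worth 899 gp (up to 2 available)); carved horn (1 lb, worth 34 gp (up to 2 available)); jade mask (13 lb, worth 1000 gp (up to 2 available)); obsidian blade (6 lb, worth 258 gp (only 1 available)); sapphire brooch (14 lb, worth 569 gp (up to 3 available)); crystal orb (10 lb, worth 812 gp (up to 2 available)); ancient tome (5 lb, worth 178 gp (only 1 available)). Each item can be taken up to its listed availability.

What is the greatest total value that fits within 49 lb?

4101

Greedy by ratio would take silk tapestry + 2×ruby pendant + 2×carved horn + 2×crystal orb: 47 lb used, total 3947.
The 11 lb tied up in carved horn and crystal orb is better spent on jade mask — total rises to 4101 (49 lb).
Every other selection either busts 49 lb or exceeds an availability limit or fails to beat 4101.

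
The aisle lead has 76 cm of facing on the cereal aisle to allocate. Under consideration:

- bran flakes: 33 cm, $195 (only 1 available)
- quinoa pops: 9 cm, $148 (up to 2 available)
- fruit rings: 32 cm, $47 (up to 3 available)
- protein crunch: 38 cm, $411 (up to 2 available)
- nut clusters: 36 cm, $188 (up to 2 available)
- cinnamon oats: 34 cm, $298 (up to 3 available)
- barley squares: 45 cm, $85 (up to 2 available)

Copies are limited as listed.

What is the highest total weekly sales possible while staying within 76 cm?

822

Ranking by ratio (weekly sales/cm): quinoa pops 16.44, protein crunch 10.82, cinnamon oats 8.76.
Greedy by ratio would take 2×quinoa pops + protein crunch: 56 cm used, total 707.
The 18 cm tied up in 2×quinoa pops is better spent on protein crunch — total rises to 822 (76 cm).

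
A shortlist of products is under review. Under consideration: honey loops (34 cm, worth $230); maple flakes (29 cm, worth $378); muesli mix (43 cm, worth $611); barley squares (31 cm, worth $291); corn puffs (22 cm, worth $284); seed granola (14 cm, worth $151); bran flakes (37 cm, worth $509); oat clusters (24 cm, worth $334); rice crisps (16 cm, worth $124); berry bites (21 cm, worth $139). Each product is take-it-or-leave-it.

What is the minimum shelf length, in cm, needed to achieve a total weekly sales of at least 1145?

Look for the lowest-shelf combination reaching 1145.
maple flakes + corn puffs + bran flakes: 1171 weekly sales at 88 cm.
Below 88 cm the best achievable stays under 1145.

88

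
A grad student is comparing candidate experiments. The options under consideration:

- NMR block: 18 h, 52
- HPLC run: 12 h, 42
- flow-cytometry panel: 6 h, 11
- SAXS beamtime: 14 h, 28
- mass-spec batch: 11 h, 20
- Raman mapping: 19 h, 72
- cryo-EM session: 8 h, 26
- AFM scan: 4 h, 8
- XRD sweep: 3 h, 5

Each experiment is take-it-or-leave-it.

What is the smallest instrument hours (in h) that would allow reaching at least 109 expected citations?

31

Need the lightest bundle worth ≥ 109.
Taking HPLC run + Raman mapping gives 114 (≥ 109) for 31 h.
Below 31 h the best achievable stays under 109.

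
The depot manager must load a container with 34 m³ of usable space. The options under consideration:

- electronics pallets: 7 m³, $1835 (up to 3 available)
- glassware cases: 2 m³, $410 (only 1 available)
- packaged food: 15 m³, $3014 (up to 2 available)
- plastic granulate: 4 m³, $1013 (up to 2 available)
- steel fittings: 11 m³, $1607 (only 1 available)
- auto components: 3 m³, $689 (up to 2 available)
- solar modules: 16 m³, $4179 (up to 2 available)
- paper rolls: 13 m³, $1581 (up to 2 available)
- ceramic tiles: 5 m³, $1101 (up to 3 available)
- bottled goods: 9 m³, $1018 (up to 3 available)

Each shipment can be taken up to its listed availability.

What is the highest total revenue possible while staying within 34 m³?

Ranking by ratio (revenue/m³): electronics pallets 262.14, solar modules 261.19, plastic granulate 253.25.
Greedy by ratio would take 3×electronics pallets + glassware cases + 2×plastic granulate + auto components: 34 m³ used, total 8630.
But 2×electronics pallets + plastic granulate + solar modules fits in 34 m³ and reaches 8862.

8862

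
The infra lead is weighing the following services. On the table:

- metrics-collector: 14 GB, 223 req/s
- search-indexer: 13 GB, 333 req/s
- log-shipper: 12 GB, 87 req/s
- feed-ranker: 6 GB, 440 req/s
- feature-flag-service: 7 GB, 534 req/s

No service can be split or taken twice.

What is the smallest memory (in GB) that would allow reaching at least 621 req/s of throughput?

13

Need the lightest bundle worth ≥ 621.
feed-ranker + feature-flag-service reaches 974 using 13 GB.
No combination under 13 GB hits 621.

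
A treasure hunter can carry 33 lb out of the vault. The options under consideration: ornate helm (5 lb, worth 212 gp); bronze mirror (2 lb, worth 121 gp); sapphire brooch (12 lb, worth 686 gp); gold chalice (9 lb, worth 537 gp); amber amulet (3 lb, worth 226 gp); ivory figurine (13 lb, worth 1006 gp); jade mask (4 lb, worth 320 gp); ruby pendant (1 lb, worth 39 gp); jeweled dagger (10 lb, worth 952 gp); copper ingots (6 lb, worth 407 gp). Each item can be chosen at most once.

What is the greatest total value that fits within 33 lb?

2685

A density-first pass picks bronze mirror + amber amulet + ivory figurine + jade mask + ruby pendant + jeweled dagger — 2664 at 33 lb.
The 6 lb tied up in bronze mirror and amber amulet and ruby pendant is better spent on copper ingots — total rises to 2685 (33 lb).
Every other selection either busts 33 lb or fails to beat 2685.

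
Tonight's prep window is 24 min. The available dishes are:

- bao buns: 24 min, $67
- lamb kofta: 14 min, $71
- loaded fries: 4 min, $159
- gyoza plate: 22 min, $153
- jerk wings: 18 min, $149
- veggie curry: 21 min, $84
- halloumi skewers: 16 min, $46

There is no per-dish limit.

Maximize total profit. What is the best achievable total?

954

6×loaded fries uses 24 of the 24 min and totals 954.
No other feasible combination exceeds 954.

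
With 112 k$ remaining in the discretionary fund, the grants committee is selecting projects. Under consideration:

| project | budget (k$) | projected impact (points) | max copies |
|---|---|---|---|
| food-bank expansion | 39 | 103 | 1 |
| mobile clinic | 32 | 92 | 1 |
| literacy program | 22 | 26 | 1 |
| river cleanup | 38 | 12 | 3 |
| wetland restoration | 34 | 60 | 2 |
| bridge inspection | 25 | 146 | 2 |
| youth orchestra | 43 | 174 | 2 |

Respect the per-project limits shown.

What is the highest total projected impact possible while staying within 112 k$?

494

The ratio heuristic lands on 2×bridge inspection + youth orchestra (466) but leaves 19 k$ idle.
The 25 k$ tied up in bridge inspection is better spent on youth orchestra — total rises to 494 (111 k$).
Nothing else within 112 k$ beats 494.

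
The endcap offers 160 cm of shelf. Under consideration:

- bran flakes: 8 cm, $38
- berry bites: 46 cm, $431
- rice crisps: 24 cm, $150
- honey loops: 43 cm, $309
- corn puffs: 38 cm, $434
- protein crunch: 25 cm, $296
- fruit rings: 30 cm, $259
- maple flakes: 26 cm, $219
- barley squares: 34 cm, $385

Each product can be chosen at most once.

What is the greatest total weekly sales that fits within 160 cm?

The ratio heuristic lands on bran flakes + berry bites + corn puffs + protein crunch + barley squares (1584) but leaves 9 cm idle.
Replace bran flakes and berry bites with fruit rings + maple flakes: the trade gains 9 net, giving 1593 at 153 cm.
Nothing else within 160 cm beats 1593.

1593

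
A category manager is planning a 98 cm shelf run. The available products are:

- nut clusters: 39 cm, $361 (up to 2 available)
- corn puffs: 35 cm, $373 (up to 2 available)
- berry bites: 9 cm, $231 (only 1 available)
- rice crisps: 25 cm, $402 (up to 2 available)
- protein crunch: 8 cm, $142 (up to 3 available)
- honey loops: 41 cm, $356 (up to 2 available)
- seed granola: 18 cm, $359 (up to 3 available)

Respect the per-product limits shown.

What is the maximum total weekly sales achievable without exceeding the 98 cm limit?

1852

Taking the top-ratio products first gives berry bites + 3×protein crunch + 3×seed granola for 1734 (87 cm).
Replace 2×protein crunch with rice crisps: the trade gains 118 net, giving 1852 at 96 cm.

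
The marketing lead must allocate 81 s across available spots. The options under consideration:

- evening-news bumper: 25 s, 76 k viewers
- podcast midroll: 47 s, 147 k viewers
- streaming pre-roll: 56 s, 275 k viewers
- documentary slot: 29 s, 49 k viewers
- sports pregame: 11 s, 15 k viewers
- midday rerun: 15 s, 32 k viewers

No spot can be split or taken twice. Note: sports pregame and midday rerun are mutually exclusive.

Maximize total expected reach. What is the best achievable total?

351

By expected reach per s: streaming pre-roll 4.91, podcast midroll 3.13, evening-news bumper 3.04, midday rerun 2.13 lead.
Best packing: evening-news bumper + streaming pre-roll — 81 s, 351 total.
Every other selection either busts 81 s or breaks a pairing rule or fails to beat 351.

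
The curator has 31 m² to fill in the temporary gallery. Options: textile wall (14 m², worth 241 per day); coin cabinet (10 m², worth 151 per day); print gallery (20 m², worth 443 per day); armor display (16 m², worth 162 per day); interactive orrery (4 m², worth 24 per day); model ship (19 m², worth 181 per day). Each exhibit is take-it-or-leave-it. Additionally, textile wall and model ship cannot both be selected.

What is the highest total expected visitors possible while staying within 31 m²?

594

Density check — print gallery 22.15, textile wall 17.21, coin cabinet 15.10, armor display 10.12 are the best per m².
Coin cabinet + print gallery uses 30 of the 31 m² and totals 594.
Runner-up print gallery + interactive orrery tops out at 467.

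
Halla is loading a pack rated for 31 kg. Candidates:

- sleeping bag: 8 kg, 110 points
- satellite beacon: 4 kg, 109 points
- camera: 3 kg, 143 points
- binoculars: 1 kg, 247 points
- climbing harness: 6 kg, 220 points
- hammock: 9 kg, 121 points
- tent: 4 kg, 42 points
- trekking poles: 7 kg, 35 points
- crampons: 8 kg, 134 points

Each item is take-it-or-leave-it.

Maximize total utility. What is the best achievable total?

974

Density check — binoculars 247.00, camera 47.67, climbing harness 36.67, satellite beacon 27.25 are the best per kg.
Greedy by ratio would take sleeping bag + satellite beacon + camera + binoculars + climbing harness + crampons: 30 kg used, total 963.
The 8 kg tied up in sleeping bag is better spent on hammock — total rises to 974 (31 kg).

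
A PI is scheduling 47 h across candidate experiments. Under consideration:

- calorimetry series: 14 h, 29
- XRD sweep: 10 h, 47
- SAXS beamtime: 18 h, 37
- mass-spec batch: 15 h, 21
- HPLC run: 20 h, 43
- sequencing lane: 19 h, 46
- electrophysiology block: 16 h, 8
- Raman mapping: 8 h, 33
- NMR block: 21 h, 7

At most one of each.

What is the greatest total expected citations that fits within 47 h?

Ranking by ratio (expected citations/h): XRD sweep 4.70, Raman mapping 4.12, sequencing lane 2.42.
A density-first pass picks XRD sweep + sequencing lane + Raman mapping — 126 at 37 h.
The 8 h tied up in Raman mapping is better spent on SAXS beamtime — total rises to 130 (47 h).
An exhaustive check of the 512 subsets confirms 130.

130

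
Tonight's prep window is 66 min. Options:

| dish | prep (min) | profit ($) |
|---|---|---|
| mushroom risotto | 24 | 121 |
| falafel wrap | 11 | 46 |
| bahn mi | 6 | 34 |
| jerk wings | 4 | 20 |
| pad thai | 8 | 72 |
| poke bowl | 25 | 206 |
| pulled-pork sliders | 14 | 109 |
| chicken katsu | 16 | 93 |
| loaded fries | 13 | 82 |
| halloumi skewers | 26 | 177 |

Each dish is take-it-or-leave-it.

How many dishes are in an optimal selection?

5

The maximum profit within 66 min is 503.
One optimal bundle: bahn mi + pad thai + poke bowl + pulled-pork sliders + loaded fries (66 min).
Any selection reaching 503 contains exactly 5 dishes.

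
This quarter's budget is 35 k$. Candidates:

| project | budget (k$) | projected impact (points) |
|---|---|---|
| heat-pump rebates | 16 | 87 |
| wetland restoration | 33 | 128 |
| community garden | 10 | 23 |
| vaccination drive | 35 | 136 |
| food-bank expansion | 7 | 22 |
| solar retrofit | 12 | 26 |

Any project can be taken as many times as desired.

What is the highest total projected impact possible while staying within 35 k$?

Ranking by ratio (projected impact/k$): heat-pump rebates 5.44, vaccination drive 3.89, wetland restoration 3.88.
Best packing: 2×heat-pump rebates — 32 k$, 174 total.
That's the maximum — no swap from here does better than 174.

174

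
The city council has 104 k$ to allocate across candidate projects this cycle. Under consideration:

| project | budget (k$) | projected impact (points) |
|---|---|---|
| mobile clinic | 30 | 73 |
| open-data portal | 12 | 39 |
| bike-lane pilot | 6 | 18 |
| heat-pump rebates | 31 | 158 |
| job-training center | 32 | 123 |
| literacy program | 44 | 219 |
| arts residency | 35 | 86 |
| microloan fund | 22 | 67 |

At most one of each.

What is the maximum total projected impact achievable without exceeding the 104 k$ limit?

Greedy by ratio would take open-data portal + bike-lane pilot + heat-pump rebates + literacy program: 93 k$ used, total 434.
Dropping open-data portal frees 12 k$; slotting in microloan fund (22 k$) lifts the total to 462 at 103 k$.

462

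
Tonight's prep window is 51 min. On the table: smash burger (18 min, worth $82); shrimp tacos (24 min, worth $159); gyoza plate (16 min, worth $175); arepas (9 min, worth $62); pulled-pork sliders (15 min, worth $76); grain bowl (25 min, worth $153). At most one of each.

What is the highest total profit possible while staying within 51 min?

396

Ranking by ratio (profit/min): gyoza plate 10.94, arepas 6.89, shrimp tacos 6.62.
Best packing: shrimp tacos + gyoza plate + arepas — 49 min, 396 total.
The closest alternative, gyoza plate + arepas + grain bowl, reaches only 390.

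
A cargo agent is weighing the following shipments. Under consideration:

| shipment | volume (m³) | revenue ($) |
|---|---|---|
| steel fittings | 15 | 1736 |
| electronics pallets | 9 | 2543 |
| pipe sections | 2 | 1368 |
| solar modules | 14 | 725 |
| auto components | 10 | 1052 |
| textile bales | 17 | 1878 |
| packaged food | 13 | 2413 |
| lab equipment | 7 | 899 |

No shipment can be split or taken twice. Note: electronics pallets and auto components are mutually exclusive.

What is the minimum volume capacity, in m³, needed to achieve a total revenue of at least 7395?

39

Need the lightest bundle worth ≥ 7395.
steel fittings + electronics pallets + pipe sections + packaged food: 8060 revenue at 39 m³.
Any bundle with less than 39 m³ falls short of 7395.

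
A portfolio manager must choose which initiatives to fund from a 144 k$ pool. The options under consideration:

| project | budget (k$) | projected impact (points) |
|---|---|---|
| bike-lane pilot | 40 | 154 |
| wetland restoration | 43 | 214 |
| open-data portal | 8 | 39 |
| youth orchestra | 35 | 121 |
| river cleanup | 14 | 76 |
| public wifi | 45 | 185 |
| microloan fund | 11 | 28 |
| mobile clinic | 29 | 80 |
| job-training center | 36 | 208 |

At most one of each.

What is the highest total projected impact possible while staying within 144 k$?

691

By projected impact per k$: job-training center 5.78, river cleanup 5.43, wetland restoration 4.98, open-data portal 4.88 lead.
Bike-lane pilot + wetland restoration + open-data portal + river cleanup + job-training center uses 141 of the 144 k$ and totals 691.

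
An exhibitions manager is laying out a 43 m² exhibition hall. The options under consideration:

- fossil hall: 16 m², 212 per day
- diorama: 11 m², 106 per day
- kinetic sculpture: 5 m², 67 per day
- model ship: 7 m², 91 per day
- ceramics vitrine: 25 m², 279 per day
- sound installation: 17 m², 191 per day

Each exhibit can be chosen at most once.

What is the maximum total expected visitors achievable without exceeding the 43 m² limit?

494

Filling by ratio: fossil hall + diorama + kinetic sculpture + model ship for 476, with 4 m² left unused.
The 16 m² tied up in diorama and kinetic sculpture is better spent on sound installation — total rises to 494 (40 m²).
Runner-up fossil hall + ceramics vitrine tops out at 491.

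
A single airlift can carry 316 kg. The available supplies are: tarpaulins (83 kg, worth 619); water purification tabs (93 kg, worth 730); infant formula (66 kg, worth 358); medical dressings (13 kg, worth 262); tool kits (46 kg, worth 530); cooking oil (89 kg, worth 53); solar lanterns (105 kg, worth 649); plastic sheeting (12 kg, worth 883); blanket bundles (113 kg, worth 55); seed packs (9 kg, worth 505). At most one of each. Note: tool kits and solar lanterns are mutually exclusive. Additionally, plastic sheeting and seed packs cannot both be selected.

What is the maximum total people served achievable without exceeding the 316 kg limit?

Taking tarpaulins + water purification tabs + infant formula + medical dressings + tool kits + plastic sheeting: 313 kg used, 3382 in people served.

3382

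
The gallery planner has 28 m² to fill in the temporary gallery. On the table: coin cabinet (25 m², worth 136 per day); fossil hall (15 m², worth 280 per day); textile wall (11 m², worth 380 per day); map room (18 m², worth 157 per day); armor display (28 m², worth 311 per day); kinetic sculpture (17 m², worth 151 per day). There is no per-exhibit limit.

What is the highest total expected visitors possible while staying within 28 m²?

Best packing: 2×textile wall — 22 m², 760 total.

760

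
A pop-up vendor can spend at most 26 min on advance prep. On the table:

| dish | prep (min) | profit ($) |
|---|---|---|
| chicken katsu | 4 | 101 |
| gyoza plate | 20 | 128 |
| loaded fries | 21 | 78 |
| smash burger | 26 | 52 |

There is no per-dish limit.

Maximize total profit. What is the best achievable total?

606

By profit per min: chicken katsu 25.25, gyoza plate 6.40, loaded fries 3.71 lead.
The ratio ordering already packs tightly: 6×chicken katsu, 24 min, 606.
No other feasible combination exceeds 606.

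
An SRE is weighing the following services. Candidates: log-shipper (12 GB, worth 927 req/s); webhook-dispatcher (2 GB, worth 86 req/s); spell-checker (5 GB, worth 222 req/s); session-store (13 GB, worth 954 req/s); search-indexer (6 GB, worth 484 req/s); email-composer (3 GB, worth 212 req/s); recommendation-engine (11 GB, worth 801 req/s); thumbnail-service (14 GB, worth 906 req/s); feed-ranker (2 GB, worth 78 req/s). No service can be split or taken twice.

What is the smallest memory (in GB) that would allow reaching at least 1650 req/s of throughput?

22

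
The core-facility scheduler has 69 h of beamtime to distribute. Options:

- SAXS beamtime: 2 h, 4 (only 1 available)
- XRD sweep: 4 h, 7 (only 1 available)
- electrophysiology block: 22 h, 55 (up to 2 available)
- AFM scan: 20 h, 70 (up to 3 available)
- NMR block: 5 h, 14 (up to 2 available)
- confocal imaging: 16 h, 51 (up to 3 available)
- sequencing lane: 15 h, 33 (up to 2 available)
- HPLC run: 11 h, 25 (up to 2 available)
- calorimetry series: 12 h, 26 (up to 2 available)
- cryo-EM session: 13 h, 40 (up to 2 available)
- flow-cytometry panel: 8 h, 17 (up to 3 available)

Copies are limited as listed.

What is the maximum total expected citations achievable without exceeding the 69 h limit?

231

A density-first pass picks SAXS beamtime + 3×AFM scan + NMR block — 228 at 67 h.
A better packing is 2×AFM scan + confocal imaging + cryo-EM session: 69 h, total 231.
That's the maximum — no swap from here does better than 231.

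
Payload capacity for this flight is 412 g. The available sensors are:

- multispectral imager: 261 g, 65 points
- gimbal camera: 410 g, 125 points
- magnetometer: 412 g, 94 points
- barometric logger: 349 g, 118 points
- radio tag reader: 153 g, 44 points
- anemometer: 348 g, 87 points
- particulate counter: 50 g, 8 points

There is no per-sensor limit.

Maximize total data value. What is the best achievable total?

Barometric logger + particulate counter uses 399 of the 412 g and totals 126.

126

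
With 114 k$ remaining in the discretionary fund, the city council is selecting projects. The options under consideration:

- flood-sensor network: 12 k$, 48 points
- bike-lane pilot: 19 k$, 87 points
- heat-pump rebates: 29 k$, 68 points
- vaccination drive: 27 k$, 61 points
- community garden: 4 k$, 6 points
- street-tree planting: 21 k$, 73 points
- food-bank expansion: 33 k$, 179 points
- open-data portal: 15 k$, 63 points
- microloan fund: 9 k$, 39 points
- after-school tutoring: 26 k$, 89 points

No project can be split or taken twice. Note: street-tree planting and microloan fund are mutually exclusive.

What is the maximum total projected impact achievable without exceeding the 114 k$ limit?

Best packing: flood-sensor network + bike-lane pilot + food-bank expansion + open-data portal + microloan fund + after-school tutoring — 114 k$, 505 total.
Runner-up bike-lane pilot + street-tree planting + food-bank expansion + open-data portal + after-school tutoring tops out at 491.

505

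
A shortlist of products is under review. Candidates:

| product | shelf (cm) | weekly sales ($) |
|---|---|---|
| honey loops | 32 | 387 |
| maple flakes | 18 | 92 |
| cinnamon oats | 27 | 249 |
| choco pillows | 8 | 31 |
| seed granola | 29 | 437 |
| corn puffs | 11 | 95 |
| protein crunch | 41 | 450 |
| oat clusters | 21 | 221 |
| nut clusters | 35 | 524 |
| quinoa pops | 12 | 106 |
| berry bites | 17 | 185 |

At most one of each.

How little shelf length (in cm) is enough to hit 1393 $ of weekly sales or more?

105

Minimise cm subject to total weekly sales ≥ 1393.
Taking seed granola + protein crunch + nut clusters gives 1411 (≥ 1393) for 105 cm.
Any bundle with less than 105 cm falls short of 1393.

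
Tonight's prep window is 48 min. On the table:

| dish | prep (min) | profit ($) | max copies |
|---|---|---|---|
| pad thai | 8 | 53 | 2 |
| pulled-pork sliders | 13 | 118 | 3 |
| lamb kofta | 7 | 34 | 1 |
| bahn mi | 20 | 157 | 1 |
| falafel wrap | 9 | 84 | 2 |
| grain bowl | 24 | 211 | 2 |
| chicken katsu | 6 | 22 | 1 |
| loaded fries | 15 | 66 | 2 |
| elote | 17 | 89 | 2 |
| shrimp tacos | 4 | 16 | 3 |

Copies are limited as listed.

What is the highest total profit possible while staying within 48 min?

438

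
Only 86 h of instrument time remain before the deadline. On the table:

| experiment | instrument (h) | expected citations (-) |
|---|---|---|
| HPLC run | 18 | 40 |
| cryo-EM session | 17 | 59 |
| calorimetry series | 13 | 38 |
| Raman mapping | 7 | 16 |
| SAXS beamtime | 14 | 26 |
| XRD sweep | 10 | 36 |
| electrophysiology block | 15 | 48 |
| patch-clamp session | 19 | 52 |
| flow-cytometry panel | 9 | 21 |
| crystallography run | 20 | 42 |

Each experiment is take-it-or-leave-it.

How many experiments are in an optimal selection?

Best achievable expected citations is 254.
One optimal bundle: cryo-EM session + calorimetry series + XRD sweep + electrophysiology block + patch-clamp session + flow-cytometry panel (83 h).
Every optimal selection uses 6 experiments.

6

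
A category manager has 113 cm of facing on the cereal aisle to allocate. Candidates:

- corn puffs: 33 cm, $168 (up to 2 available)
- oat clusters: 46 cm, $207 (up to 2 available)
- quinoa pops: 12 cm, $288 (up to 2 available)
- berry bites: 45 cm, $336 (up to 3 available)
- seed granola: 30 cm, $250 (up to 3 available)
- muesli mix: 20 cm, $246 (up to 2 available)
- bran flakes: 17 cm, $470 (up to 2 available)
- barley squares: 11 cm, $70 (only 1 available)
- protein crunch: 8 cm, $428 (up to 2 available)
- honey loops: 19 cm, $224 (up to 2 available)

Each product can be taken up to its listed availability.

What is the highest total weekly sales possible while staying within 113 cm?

Density check — protein crunch 53.50, bran flakes 27.65, quinoa pops 24.00, muesli mix 12.30 are the best per cm.
Taking 2×quinoa pops + muesli mix + 2×bran flakes + 2×protein crunch + honey loops: 113 cm used, 2842 in weekly sales.
Every other selection either busts 113 cm or exceeds an availability limit or fails to beat 2842.

2842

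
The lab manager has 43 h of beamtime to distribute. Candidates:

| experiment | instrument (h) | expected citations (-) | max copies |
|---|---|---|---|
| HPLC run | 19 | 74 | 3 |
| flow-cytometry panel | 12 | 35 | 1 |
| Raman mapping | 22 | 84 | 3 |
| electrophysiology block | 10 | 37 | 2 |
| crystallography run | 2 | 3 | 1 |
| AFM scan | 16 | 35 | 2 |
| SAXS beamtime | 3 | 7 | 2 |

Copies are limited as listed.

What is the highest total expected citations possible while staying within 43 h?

161

A density-first pass picks 2×HPLC run + crystallography run + SAXS beamtime — 158 at 43 h.
The 22 h tied up in HPLC run and SAXS beamtime is better spent on Raman mapping — total rises to 161 (43 h).
Nothing else within 43 h beats 161.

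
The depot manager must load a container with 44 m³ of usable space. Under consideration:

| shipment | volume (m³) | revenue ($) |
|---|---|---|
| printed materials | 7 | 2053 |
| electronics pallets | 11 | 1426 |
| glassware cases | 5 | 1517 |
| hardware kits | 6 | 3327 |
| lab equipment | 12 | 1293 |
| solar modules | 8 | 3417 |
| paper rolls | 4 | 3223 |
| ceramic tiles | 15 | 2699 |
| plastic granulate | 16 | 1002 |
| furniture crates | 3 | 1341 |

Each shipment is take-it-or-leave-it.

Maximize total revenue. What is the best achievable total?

16304

Density check — paper rolls 805.75, hardware kits 554.50, furniture crates 447.00, solar modules 427.12 are the best per m³.
Best packing: printed materials + electronics pallets + glassware cases + hardware kits + solar modules + paper rolls + furniture crates — 44 m³, 16304 total.
Runner-up printed materials + hardware kits + solar modules + paper rolls + ceramic tiles + furniture crates tops out at 16060.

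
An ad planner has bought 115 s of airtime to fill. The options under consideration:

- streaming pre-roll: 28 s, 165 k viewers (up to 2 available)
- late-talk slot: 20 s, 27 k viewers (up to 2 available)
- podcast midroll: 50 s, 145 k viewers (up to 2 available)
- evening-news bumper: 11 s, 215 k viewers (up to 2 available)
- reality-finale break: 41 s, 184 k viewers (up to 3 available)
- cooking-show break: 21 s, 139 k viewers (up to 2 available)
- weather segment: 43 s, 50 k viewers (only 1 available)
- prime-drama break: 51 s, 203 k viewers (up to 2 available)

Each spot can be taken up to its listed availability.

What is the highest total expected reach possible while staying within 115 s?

918

Ranking by ratio (expected reach/s): evening-news bumper 19.55, cooking-show break 6.62, streaming pre-roll 5.89.
Taking the top-ratio spots first gives streaming pre-roll + late-talk slot + 2×evening-news bumper + 2×cooking-show break for 900 (112 s).
The 41 s tied up in late-talk slot and cooking-show break is better spent on reality-finale break — total rises to 918 (112 s).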